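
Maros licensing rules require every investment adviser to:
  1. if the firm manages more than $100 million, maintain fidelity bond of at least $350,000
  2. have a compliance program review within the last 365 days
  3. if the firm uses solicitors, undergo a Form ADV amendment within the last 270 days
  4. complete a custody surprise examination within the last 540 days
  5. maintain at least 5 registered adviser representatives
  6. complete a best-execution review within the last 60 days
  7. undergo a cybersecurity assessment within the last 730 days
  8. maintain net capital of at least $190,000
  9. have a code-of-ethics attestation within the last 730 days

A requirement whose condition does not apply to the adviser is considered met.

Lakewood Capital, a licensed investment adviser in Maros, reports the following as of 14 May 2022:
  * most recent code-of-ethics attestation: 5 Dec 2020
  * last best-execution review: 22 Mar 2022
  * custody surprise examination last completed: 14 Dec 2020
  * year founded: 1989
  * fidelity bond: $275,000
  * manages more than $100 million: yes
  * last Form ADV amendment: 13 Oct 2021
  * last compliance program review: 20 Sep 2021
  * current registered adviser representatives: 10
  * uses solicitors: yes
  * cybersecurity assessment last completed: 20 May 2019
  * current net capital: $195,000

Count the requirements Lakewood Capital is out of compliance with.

1. condition 'manages more than $100 million' holds; fidelity bond $275,000 < $350,000 → not met
2. compliance program review 236 days ago vs limit 365 → met
3. condition 'uses solicitors' holds; Form ADV amendment 213 days ago vs limit 270 → met
4. custody surprise examination 516 days ago vs limit 540 → met
5. registered adviser representatives 10 ≥ 5 → met
6. best-execution review 53 days ago vs limit 60 → met
7. cybersecurity assessment 1090 days ago vs limit 730 → not met
8. net capital $195,000 ≥ $190,000 → met
9. code-of-ethics attestation 525 days ago vs limit 730 → met
Not met: 2 of 9

2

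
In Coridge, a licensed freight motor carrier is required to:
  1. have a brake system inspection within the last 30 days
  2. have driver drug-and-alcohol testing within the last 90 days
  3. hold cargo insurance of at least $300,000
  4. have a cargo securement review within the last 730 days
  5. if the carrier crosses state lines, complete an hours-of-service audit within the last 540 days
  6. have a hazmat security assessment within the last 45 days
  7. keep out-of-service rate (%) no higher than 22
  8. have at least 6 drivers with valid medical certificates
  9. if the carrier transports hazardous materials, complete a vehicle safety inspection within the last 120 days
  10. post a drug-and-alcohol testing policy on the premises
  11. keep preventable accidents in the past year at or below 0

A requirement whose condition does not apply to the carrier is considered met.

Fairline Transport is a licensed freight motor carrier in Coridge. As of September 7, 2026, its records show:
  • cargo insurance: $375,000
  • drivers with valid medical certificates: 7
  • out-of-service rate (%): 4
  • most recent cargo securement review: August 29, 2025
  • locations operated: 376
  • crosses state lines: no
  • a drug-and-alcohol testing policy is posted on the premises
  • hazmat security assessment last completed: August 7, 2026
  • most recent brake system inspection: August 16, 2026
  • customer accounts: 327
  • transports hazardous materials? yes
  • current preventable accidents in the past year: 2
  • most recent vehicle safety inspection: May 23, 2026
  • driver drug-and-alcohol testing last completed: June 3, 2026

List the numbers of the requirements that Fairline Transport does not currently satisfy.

2, 11

1. brake system inspection 22 days ago vs limit 30 → met
2. driver drug-and-alcohol testing 96 days ago vs limit 90 → not met
3. cargo insurance $375,000 ≥ $300,000 → met
4. cargo securement review 374 days ago vs limit 730 → met
5. condition 'crosses state lines' does not hold → requirement n/a → met
6. hazmat security assessment 31 days ago vs limit 45 → met
7. out-of-service rate (%) 4 ≤ 22 → met
8. drivers with valid medical certificates 7 ≥ 6 → met
9. condition 'transports hazardous materials' holds; vehicle safety inspection 107 days ago vs limit 120 → met
10. drug-and-alcohol testing policy present → met
11. preventable accidents in the past year 2 > 0 → not met
Not met: 2, 11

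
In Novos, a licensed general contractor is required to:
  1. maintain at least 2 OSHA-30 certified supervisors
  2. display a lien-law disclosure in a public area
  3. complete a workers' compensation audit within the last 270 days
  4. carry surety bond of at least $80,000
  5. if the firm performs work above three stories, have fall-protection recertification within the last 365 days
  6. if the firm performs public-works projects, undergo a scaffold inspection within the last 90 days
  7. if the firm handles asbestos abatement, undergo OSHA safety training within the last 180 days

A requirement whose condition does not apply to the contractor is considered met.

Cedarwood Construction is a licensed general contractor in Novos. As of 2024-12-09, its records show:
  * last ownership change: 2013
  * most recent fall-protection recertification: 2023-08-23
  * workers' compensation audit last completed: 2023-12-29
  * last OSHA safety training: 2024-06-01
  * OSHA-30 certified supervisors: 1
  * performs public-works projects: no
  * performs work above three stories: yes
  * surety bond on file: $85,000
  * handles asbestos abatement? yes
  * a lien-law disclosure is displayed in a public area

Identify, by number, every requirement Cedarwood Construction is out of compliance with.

1. OSHA-30 certified supervisors 1 < 2 → not met
2. lien-law disclosure present → met
3. workers' compensation audit 346 days ago vs limit 270 → not met
4. surety bond $85,000 ≥ $80,000 → met
5. condition 'performs work above three stories' holds; fall-protection recertification 474 days ago vs limit 365 → not met
6. condition 'performs public-works projects' does not hold → requirement n/a → met
7. condition 'handles asbestos abatement' holds; OSHA safety training 191 days ago vs limit 180 → not met
Not met: 1, 3, 5, 7

1, 3, 5, 7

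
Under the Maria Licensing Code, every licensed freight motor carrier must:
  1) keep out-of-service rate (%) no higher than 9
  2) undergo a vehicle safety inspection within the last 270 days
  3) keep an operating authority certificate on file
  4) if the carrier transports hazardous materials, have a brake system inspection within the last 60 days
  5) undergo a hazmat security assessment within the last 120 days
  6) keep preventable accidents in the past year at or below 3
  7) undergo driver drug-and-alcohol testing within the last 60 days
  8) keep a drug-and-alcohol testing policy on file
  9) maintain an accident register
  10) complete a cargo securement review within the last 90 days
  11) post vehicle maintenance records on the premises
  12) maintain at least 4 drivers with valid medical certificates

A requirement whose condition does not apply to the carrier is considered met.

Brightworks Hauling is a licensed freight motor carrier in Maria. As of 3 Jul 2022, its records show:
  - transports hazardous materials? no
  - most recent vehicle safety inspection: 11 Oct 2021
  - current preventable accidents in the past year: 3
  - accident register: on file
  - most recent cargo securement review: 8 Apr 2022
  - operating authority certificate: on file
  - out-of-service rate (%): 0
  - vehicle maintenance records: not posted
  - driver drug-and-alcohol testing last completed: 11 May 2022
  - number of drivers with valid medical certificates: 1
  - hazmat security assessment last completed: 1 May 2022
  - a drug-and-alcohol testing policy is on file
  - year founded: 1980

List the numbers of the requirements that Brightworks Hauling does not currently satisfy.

1. out-of-service rate (%) 0 ≤ 9 → met
2. vehicle safety inspection 265 days ago vs limit 270 → met
3. operating authority certificate present → met
4. condition 'transports hazardous materials' does not hold → requirement n/a → met
5. hazmat security assessment 63 days ago vs limit 120 → met
6. preventable accidents in the past year 3 ≤ 3 → met
7. driver drug-and-alcohol testing 53 days ago vs limit 60 → met
8. drug-and-alcohol testing policy present → met
9. accident register present → met
10. cargo securement review 86 days ago vs limit 90 → met
11. vehicle maintenance records absent → not met
12. drivers with valid medical certificates 1 < 4 → not met
Not met: 11, 12

11, 12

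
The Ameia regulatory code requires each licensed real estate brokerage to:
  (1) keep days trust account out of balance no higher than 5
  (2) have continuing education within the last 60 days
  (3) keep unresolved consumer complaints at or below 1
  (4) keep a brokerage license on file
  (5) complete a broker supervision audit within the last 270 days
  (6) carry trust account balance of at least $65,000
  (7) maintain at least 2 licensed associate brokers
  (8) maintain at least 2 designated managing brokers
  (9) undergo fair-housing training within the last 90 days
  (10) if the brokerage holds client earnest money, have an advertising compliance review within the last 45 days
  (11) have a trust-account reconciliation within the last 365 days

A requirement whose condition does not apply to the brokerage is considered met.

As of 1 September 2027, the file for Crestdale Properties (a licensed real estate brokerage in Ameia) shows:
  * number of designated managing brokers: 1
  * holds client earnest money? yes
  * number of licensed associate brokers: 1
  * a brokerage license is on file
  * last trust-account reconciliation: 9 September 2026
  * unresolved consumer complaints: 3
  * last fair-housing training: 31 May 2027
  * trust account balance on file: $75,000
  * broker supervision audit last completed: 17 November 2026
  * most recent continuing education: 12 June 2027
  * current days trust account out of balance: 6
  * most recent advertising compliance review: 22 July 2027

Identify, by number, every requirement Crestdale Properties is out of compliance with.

1. days trust account out of balance 6 > 5 → not met
2. continuing education 81 days ago vs limit 60 → not met
3. unresolved consumer complaints 3 > 1 → not met
4. brokerage license present → met
5. broker supervision audit 288 days ago vs limit 270 → not met
6. trust account balance $75,000 ≥ $65,000 → met
7. licensed associate brokers 1 < 2 → not met
8. designated managing brokers 1 < 2 → not met
9. fair-housing training 93 days ago vs limit 90 → not met
10. condition 'holds client earnest money' holds; advertising compliance review 41 days ago vs limit 45 → met
11. trust-account reconciliation 357 days ago vs limit 365 → met
Not met: 1, 2, 3, 5, 7, 8, 9

1, 2, 3, 5, 7, 8, 9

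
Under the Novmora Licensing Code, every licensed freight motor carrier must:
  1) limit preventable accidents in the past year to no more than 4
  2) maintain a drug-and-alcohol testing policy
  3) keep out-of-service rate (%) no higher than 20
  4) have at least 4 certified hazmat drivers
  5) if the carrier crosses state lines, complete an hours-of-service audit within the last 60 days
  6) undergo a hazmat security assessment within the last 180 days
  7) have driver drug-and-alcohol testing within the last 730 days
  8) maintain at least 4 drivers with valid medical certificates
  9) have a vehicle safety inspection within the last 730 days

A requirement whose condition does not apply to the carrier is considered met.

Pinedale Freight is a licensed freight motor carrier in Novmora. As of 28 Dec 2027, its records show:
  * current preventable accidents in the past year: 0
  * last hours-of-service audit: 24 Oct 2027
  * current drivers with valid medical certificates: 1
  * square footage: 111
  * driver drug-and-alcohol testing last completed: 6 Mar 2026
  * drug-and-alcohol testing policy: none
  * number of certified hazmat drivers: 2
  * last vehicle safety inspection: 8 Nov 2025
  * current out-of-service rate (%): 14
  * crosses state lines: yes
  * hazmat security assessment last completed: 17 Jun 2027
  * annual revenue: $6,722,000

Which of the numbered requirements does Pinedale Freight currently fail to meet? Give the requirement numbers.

1. preventable accidents in the past year 0 ≤ 4 → met
2. drug-and-alcohol testing policy absent → not met
3. out-of-service rate (%) 14 ≤ 20 → met
4. certified hazmat drivers 2 < 4 → not met
5. condition 'crosses state lines' holds; hours-of-service audit 65 days ago vs limit 60 → not met
6. hazmat security assessment 194 days ago vs limit 180 → not met
7. driver drug-and-alcohol testing 662 days ago vs limit 730 → met
8. drivers with valid medical certificates 1 < 4 → not met
9. vehicle safety inspection 780 days ago vs limit 730 → not met
Not met: 2, 4, 5, 6, 8, 9

2, 4, 5, 6, 8, 9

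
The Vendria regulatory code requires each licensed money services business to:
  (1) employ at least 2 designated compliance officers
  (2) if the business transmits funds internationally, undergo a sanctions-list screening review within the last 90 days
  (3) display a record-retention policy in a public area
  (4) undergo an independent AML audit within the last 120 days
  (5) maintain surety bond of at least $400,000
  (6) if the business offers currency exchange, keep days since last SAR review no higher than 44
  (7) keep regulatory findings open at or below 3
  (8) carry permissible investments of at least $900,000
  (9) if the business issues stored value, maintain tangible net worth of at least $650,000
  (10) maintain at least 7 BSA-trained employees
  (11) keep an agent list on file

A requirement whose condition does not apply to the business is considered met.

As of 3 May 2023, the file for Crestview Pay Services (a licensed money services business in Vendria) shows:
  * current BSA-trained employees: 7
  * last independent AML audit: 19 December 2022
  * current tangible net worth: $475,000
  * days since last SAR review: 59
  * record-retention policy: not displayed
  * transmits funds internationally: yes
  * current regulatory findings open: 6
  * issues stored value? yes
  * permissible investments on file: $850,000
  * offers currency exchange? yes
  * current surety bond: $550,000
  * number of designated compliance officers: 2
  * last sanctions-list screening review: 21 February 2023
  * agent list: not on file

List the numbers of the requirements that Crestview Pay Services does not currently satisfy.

3, 4, 6, 7, 8, 9, 11

1. designated compliance officers 2 ≥ 2 → met
2. condition 'transmits funds internationally' holds; sanctions-list screening review 71 days ago vs limit 90 → met
3. record-retention policy absent → not met
4. independent AML audit 135 days ago vs limit 120 → not met
5. surety bond $550,000 ≥ $400,000 → met
6. condition 'offers currency exchange' holds; days since last SAR review 59 > 44 → not met
7. regulatory findings open 6 > 3 → not met
8. permissible investments $850,000 < $900,000 → not met
9. condition 'issues stored value' holds; tangible net worth $475,000 < $650,000 → not met
10. BSA-trained employees 7 ≥ 7 → met
11. agent list absent → not met
Not met: 3, 4, 6, 7, 8, 9, 11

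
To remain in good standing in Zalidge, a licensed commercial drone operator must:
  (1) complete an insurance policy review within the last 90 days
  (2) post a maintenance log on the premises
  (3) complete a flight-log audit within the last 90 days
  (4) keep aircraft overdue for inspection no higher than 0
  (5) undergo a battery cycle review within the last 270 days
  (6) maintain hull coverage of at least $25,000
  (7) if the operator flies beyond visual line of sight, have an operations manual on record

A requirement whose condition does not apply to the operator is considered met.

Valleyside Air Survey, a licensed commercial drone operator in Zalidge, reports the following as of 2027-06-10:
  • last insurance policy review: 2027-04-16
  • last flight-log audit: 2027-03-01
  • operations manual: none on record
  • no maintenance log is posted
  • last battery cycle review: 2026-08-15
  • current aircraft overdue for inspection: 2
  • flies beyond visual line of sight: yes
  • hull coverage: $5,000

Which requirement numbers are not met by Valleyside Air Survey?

2, 3, 4, 5, 6, 7

1. insurance policy review 55 days ago vs limit 90 → met
2. maintenance log absent → not met
3. flight-log audit 101 days ago vs limit 90 → not met
4. aircraft overdue for inspection 2 > 0 → not met
5. battery cycle review 299 days ago vs limit 270 → not met
6. hull coverage $5,000 < $25,000 → not met
7. condition 'flies beyond visual line of sight' holds; operations manual absent → not met
Not met: 2, 3, 4, 5, 6, 7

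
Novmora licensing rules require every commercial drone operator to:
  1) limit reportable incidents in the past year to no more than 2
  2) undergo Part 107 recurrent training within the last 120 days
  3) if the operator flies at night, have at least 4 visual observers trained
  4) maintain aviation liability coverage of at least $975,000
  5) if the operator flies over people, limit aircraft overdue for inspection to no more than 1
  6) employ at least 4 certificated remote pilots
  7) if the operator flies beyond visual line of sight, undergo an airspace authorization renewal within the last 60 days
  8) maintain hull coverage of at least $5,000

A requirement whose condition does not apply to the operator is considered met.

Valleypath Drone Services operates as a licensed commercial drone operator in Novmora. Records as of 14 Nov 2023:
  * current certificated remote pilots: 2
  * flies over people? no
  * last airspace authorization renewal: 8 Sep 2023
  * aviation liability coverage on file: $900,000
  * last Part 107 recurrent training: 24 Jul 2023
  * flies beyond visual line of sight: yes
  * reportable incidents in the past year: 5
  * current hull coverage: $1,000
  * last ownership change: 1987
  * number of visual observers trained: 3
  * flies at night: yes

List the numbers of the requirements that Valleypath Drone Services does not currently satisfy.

1, 3, 4, 6, 7, 8

1. reportable incidents in the past year 5 > 2 → not met
2. Part 107 recurrent training 113 days ago vs limit 120 → met
3. condition 'flies at night' holds; visual observers trained 3 < 4 → not met
4. aviation liability coverage $900,000 < $975,000 → not met
5. condition 'flies over people' does not hold → requirement n/a → met
6. certificated remote pilots 2 < 4 → not met
7. condition 'flies beyond visual line of sight' holds; airspace authorization renewal 67 days ago vs limit 60 → not met
8. hull coverage $1,000 < $5,000 → not met
Not met: 1, 3, 4, 6, 7, 8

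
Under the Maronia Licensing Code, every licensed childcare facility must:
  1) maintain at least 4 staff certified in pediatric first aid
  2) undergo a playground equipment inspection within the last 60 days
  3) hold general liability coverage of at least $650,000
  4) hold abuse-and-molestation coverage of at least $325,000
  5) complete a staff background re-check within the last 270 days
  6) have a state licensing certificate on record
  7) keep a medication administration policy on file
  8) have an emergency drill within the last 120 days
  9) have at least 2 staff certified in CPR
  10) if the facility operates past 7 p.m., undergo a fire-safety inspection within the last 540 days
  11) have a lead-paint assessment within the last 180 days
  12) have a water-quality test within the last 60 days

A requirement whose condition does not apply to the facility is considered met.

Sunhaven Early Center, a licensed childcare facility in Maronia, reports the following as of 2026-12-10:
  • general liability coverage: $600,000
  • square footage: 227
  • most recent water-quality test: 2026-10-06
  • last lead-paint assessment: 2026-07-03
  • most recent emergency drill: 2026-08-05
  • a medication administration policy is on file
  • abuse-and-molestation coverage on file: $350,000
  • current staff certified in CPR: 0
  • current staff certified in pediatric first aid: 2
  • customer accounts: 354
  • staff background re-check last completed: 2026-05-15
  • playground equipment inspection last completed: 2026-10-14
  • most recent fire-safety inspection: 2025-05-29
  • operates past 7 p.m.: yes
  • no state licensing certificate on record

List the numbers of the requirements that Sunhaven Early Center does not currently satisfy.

1. staff certified in pediatric first aid 2 < 4 → not met
2. playground equipment inspection 57 days ago vs limit 60 → met
3. general liability coverage $600,000 < $650,000 → not met
4. abuse-and-molestation coverage $350,000 ≥ $325,000 → met
5. staff background re-check 209 days ago vs limit 270 → met
6. state licensing certificate absent → not met
7. medication administration policy present → met
8. emergency drill 127 days ago vs limit 120 → not met
9. staff certified in CPR 0 < 2 → not met
10. condition 'operates past 7 p.m.' holds; fire-safety inspection 560 days ago vs limit 540 → not met
11. lead-paint assessment 160 days ago vs limit 180 → met
12. water-quality test 65 days ago vs limit 60 → not met
Not met: 1, 3, 6, 8, 9, 10, 12

1, 3, 6, 8, 9, 10, 12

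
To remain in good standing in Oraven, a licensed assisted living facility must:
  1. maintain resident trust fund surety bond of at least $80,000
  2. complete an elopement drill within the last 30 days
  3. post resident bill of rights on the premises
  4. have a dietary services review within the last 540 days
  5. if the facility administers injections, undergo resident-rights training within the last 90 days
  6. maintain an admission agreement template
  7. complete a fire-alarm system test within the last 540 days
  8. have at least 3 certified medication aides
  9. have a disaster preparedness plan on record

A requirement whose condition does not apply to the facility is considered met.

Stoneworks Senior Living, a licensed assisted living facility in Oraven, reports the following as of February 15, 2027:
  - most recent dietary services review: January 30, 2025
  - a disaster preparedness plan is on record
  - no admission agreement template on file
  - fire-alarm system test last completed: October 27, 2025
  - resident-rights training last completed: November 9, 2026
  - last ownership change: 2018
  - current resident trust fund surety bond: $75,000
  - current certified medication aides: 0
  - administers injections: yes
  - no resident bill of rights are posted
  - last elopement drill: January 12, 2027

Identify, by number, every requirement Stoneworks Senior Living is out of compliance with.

1, 2, 3, 4, 5, 6, 8

1. resident trust fund surety bond $75,000 < $80,000 → not met
2. elopement drill 34 days ago vs limit 30 → not met
3. resident bill of rights absent → not met
4. dietary services review 746 days ago vs limit 540 → not met
5. condition 'administers injections' holds; resident-rights training 98 days ago vs limit 90 → not met
6. admission agreement template absent → not met
7. fire-alarm system test 476 days ago vs limit 540 → met
8. certified medication aides 0 < 3 → not met
9. disaster preparedness plan present → met
Not met: 1, 2, 3, 4, 5, 6, 8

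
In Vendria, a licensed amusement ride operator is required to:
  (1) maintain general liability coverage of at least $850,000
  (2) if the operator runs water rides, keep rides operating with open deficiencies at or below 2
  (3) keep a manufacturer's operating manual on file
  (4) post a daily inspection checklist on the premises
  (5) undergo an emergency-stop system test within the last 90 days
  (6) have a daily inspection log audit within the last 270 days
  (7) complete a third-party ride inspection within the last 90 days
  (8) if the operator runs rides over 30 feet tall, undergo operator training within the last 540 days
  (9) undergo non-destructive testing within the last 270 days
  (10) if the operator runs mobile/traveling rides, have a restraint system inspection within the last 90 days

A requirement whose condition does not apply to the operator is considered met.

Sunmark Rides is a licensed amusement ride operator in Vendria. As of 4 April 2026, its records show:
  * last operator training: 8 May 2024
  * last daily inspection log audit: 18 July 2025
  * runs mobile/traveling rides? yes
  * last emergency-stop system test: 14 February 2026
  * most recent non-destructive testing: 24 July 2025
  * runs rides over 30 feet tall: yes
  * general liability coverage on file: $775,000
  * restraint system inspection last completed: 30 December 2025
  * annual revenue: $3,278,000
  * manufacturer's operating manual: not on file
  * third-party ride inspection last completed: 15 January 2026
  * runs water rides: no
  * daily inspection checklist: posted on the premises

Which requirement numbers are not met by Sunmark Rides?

1. general liability coverage $775,000 < $850,000 → not met
2. condition 'runs water rides' does not hold → requirement n/a → met
3. manufacturer's operating manual absent → not met
4. daily inspection checklist present → met
5. emergency-stop system test 49 days ago vs limit 90 → met
6. daily inspection log audit 260 days ago vs limit 270 → met
7. third-party ride inspection 79 days ago vs limit 90 → met
8. condition 'runs rides over 30 feet tall' holds; operator training 696 days ago vs limit 540 → not met
9. non-destructive testing 254 days ago vs limit 270 → met
10. condition 'runs mobile/traveling rides' holds; restraint system inspection 95 days ago vs limit 90 → not met
Not met: 1, 3, 8, 10

1, 3, 8, 10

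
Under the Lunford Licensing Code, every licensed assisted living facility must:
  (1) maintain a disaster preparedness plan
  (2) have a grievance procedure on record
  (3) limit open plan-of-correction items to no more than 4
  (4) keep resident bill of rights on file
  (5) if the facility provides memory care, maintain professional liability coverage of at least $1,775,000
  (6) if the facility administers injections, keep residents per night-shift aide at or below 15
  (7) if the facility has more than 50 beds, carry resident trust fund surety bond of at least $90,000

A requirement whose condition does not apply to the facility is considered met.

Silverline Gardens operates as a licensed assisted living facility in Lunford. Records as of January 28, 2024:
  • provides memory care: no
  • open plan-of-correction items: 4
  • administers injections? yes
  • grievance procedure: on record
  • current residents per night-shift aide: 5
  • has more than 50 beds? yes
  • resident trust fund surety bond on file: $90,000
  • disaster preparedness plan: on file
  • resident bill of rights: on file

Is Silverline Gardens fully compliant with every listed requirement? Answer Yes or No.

1. disaster preparedness plan present → met
2. grievance procedure present → met
3. open plan-of-correction items 4 ≤ 4 → met
4. resident bill of rights present → met
5. condition 'provides memory care' does not hold → requirement n/a → met
6. condition 'administers injections' holds; residents per night-shift aide 5 ≤ 15 → met
7. condition 'has more than 50 beds' holds; resident trust fund surety bond $90,000 ≥ $90,000 → met
All met.

Yes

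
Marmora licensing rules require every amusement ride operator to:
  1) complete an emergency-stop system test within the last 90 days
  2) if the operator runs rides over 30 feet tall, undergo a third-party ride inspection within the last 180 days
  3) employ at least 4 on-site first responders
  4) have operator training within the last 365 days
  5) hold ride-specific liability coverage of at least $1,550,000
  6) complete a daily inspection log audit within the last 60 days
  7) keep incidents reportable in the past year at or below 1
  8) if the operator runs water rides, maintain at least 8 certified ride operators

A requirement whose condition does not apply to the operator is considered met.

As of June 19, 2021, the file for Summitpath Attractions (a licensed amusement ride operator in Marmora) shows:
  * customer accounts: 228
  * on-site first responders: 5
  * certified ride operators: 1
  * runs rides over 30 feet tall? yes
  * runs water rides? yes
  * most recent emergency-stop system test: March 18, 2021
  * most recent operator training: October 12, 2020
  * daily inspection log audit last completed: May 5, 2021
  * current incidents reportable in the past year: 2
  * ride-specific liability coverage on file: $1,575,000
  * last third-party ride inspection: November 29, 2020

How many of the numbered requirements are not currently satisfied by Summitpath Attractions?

4

1. emergency-stop system test 93 days ago vs limit 90 → not met
2. condition 'runs rides over 30 feet tall' holds; third-party ride inspection 202 days ago vs limit 180 → not met
3. on-site first responders 5 ≥ 4 → met
4. operator training 250 days ago vs limit 365 → met
5. ride-specific liability coverage $1,575,000 ≥ $1,550,000 → met
6. daily inspection log audit 45 days ago vs limit 60 → met
7. incidents reportable in the past year 2 > 1 → not met
8. condition 'runs water rides' holds; certified ride operators 1 < 8 → not met
Not met: 4 of 8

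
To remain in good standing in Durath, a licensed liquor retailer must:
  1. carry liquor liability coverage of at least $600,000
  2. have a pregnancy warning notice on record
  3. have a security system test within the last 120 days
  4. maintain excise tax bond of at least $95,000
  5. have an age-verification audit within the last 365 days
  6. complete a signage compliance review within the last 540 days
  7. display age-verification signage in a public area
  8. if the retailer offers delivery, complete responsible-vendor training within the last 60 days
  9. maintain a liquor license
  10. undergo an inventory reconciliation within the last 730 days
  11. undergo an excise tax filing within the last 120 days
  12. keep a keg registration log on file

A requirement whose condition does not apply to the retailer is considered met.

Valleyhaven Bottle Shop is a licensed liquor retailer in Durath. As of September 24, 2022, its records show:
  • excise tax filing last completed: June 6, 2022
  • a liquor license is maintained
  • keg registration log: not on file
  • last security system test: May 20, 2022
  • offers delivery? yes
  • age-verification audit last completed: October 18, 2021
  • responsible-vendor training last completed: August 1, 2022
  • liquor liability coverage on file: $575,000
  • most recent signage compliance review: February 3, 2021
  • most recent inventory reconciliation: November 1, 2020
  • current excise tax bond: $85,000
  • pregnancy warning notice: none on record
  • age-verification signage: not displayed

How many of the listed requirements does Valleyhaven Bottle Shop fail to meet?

7

1. liquor liability coverage $575,000 < $600,000 → not met
2. pregnancy warning notice absent → not met
3. security system test 127 days ago vs limit 120 → not met
4. excise tax bond $85,000 < $95,000 → not met
5. age-verification audit 341 days ago vs limit 365 → met
6. signage compliance review 598 days ago vs limit 540 → not met
7. age-verification signage absent → not met
8. condition 'offers delivery' holds; responsible-vendor training 54 days ago vs limit 60 → met
9. liquor license present → met
10. inventory reconciliation 692 days ago vs limit 730 → met
11. excise tax filing 110 days ago vs limit 120 → met
12. keg registration log absent → not met
Not met: 7 of 12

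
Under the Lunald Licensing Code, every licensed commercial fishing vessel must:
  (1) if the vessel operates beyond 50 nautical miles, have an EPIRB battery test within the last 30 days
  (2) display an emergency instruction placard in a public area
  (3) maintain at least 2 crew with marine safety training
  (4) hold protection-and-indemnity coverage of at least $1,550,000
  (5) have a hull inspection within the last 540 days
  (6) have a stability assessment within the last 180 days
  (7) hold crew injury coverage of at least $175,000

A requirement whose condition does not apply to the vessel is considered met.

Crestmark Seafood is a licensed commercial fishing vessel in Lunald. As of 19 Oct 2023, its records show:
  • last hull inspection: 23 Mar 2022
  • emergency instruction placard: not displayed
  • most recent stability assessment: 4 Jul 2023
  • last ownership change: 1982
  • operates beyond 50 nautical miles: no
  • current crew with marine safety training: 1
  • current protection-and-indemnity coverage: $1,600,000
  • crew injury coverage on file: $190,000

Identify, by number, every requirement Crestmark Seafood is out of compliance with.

2, 3, 5

1. condition 'operates beyond 50 nautical miles' does not hold → requirement n/a → met
2. emergency instruction placard absent → not met
3. crew with marine safety training 1 < 2 → not met
4. protection-and-indemnity coverage $1,600,000 ≥ $1,550,000 → met
5. hull inspection 575 days ago vs limit 540 → not met
6. stability assessment 107 days ago vs limit 180 → met
7. crew injury coverage $190,000 ≥ $175,000 → met
Not met: 2, 3, 5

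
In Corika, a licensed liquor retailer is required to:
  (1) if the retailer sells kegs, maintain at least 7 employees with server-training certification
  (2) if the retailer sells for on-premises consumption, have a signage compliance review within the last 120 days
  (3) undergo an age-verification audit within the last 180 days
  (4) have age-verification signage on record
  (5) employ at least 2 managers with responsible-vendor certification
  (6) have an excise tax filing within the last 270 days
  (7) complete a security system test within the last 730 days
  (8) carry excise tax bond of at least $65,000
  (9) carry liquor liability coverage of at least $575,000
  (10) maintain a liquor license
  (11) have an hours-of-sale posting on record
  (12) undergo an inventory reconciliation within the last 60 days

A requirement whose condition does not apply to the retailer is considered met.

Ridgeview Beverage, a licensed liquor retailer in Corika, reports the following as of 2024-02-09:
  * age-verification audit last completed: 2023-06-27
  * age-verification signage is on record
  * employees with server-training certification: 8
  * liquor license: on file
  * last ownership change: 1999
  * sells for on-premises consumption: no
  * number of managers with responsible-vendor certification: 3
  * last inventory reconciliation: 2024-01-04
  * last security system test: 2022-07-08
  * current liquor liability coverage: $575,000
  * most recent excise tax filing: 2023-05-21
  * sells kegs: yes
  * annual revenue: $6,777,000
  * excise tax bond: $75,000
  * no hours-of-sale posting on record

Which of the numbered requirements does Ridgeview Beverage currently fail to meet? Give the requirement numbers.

1. condition 'sells kegs' holds; employees with server-training certification 8 ≥ 7 → met
2. condition 'sells for on-premises consumption' does not hold → requirement n/a → met
3. age-verification audit 227 days ago vs limit 180 → not met
4. age-verification signage present → met
5. managers with responsible-vendor certification 3 ≥ 2 → met
6. excise tax filing 264 days ago vs limit 270 → met
7. security system test 581 days ago vs limit 730 → met
8. excise tax bond $75,000 ≥ $65,000 → met
9. liquor liability coverage $575,000 ≥ $575,000 → met
10. liquor license present → met
11. hours-of-sale posting absent → not met
12. inventory reconciliation 36 days ago vs limit 60 → met
Not met: 3, 11

3, 11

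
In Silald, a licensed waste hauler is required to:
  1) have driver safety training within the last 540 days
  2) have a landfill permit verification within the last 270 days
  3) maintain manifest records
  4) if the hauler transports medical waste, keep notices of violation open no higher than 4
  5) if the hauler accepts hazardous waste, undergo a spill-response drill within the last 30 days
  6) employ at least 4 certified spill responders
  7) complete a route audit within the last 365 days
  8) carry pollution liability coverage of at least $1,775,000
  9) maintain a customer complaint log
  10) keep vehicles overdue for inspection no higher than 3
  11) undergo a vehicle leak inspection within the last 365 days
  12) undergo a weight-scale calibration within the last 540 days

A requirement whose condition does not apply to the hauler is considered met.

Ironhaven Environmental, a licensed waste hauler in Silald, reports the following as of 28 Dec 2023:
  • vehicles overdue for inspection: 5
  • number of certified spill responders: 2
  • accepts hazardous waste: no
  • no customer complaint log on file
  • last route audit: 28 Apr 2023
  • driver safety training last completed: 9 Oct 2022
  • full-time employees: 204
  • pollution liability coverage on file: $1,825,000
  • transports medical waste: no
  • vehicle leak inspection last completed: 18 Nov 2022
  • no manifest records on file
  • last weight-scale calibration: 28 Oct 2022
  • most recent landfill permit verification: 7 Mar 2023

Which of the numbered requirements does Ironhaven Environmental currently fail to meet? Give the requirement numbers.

2, 3, 6, 9, 10, 11

1. driver safety training 445 days ago vs limit 540 → met
2. landfill permit verification 296 days ago vs limit 270 → not met
3. manifest records absent → not met
4. condition 'transports medical waste' does not hold → requirement n/a → met
5. condition 'accepts hazardous waste' does not hold → requirement n/a → met
6. certified spill responders 2 < 4 → not met
7. route audit 244 days ago vs limit 365 → met
8. pollution liability coverage $1,825,000 ≥ $1,775,000 → met
9. customer complaint log absent → not met
10. vehicles overdue for inspection 5 > 3 → not met
11. vehicle leak inspection 405 days ago vs limit 365 → not met
12. weight-scale calibration 426 days ago vs limit 540 → met
Not met: 2, 3, 6, 9, 10, 11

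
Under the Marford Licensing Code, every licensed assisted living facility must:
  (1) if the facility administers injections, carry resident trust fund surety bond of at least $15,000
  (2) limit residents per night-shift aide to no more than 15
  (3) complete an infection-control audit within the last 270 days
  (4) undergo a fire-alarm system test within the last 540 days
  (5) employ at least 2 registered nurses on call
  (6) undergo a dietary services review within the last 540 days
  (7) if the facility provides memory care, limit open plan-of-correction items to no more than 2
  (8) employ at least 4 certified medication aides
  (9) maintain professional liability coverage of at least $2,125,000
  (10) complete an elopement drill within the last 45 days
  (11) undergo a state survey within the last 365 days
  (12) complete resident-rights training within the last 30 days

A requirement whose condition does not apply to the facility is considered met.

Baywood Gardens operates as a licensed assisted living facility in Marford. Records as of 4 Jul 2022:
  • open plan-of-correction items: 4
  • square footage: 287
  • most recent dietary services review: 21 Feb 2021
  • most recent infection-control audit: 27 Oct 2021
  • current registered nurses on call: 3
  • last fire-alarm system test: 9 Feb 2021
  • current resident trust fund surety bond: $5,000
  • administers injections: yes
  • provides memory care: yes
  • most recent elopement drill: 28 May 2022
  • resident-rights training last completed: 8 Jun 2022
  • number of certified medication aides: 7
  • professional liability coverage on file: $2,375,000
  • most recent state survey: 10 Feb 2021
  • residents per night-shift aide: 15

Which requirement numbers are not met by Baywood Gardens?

1. condition 'administers injections' holds; resident trust fund surety bond $5,000 < $15,000 → not met
2. residents per night-shift aide 15 ≤ 15 → met
3. infection-control audit 250 days ago vs limit 270 → met
4. fire-alarm system test 510 days ago vs limit 540 → met
5. registered nurses on call 3 ≥ 2 → met
6. dietary services review 498 days ago vs limit 540 → met
7. condition 'provides memory care' holds; open plan-of-correction items 4 > 2 → not met
8. certified medication aides 7 ≥ 4 → met
9. professional liability coverage $2,375,000 ≥ $2,125,000 → met
10. elopement drill 37 days ago vs limit 45 → met
11. state survey 509 days ago vs limit 365 → not met
12. resident-rights training 26 days ago vs limit 30 → met
Not met: 1, 7, 11

1, 7, 11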